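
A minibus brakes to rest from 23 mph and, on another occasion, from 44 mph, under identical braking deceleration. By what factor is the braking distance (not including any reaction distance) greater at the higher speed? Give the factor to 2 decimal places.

Factor ≈ 3.66

Braking distance d = v²/(2a), so with a fixed, d ∝ v².
Factor = (44/23)² = 1.9130² = 3.6596.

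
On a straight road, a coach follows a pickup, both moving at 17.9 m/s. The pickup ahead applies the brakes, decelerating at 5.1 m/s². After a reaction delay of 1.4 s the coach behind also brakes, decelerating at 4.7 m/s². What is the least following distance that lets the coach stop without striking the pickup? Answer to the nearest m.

Leader travels v²/(2a_L) = 320.410 / 10.200 = 31.413 m before stopping.
Follower covers v·t_r = 17.9000 × 1.4 = 25.060 m while reacting, then v²/(2a_F) = 320.410 / 9.400 = 34.086 m while braking, for a total of 25.060 + 34.086 = 59.146 m.
Since a_F ≤ a_L and the follower starts braking later, the follower is never slower than the leader, so the closest approach is when both have stopped.
Minimum gap = 59.146 − 31.413 = 27.733 m.

Minimum gap ≈ 28 m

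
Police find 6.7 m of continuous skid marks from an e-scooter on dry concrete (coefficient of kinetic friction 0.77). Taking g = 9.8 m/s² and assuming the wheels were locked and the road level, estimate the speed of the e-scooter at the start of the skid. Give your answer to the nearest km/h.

Deceleration a = μg = 0.77 × 9.8 = 7.546 m/s².
v = √(2a·d) = √(2 × 7.546 × 6.7) = √101.116 = 10.0556 m/s.
= 10.0556 × 3.6 = 36.200 km/h.

Initial speed ≈ 36 km/h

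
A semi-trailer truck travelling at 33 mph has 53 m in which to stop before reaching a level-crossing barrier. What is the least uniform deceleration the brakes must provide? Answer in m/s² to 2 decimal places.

Required deceleration ≈ 2.05 m/s²

33 mph × 0.44704 = 14.7523 m/s.
v² = 2a·d ⇒ a = v²/(2d) = 14.7523² / (2 × 53.000) = 217.630 / 106.000 = 2.0531 m/s².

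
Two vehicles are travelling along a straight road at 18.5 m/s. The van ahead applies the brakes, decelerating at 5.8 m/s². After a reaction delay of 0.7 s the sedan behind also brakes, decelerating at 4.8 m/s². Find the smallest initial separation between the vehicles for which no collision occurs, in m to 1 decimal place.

Minimum gap ≈ 19.1 m

Leader travels v²/(2a_L) = 342.250 / 11.600 = 29.504 m before stopping.
Follower covers v·t_r = 18.5000 × 0.7 = 12.950 m while reacting, then v²/(2a_F) = 342.250 / 9.600 = 35.651 m while braking, for a total of 12.950 + 35.651 = 48.601 m.
Since a_F ≤ a_L and the follower starts braking later, the follower is never slower than the leader, so the closest approach is when both have stopped.
Minimum gap = 48.601 − 29.504 = 19.097 m.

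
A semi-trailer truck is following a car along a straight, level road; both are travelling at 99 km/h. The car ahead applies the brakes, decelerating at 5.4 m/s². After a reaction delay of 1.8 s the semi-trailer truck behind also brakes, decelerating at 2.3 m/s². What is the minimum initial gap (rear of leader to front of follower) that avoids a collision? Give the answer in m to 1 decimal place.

Minimum gap ≈ 143.9 m

99 km/h ÷ 3.6 = 27.5000 m/s.
Leader travels v²/(2a_L) = 756.250 / 10.800 = 70.023 m before stopping.
Follower covers v·t_r = 27.5000 × 1.8 = 49.500 m while reacting, then v²/(2a_F) = 756.250 / 4.600 = 164.402 m while braking, for a total of 49.500 + 164.402 = 213.902 m.
Since a_F ≤ a_L and the follower starts braking later, the follower is never slower than the leader, so the closest approach is when both have stopped.
Minimum gap = 213.902 − 70.023 = 143.879 m.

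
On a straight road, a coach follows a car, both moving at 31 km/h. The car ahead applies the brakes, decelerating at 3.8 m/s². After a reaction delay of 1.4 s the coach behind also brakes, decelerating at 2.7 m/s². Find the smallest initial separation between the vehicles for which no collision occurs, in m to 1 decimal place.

31 km/h ÷ 3.6 = 8.6111 m/s.
Leader travels v²/(2a_L) = 74.151 / 7.600 = 9.757 m before stopping.
Follower covers v·t_r = 8.6111 × 1.4 = 12.056 m while reacting, then v²/(2a_F) = 74.151 / 5.400 = 13.732 m while braking, for a total of 12.056 + 13.732 = 25.788 m.
Since a_F ≤ a_L and the follower starts braking later, the follower is never slower than the leader, so the closest approach is when both have stopped.
Minimum gap = 25.788 − 9.757 = 16.031 m.

Minimum gap ≈ 16.0 m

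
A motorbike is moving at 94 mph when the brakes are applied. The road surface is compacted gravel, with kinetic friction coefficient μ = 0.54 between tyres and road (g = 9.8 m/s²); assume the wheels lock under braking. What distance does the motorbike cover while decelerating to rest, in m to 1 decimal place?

Braking distance ≈ 166.8 m

94 mph × 0.44704 = 42.0218 m/s.
a = μg = 0.54 × 9.8 = 5.292 m/s².
Braking distance = v²/(2a) = 42.0218² / (2 × 5.292) = 1765.832 / 10.584 = 166.840 m.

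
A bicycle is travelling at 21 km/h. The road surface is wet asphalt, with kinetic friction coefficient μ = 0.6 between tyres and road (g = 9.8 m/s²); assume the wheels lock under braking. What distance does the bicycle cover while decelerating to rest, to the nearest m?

Braking distance ≈ 3 m

21 km/h ÷ 3.6 = 5.8333 m/s.
a = μg = 0.6 × 9.8 = 5.880 m/s².
Braking distance = v²/(2a) = 5.8333² / (2 × 5.880) = 34.027 / 11.760 = 2.893 m.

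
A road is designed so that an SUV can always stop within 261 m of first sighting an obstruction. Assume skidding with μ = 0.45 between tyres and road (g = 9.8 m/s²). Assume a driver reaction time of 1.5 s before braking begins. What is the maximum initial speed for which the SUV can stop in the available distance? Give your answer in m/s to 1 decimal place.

a = μg = 0.45 × 9.8 = 4.410 m/s².
Stopping distance: v·t_r + v²/(2a) = 261 with t_r = 1.5 s and a = 4.410 m/s².
So v² + 13.230 v − 2302.02 = 0.
Positive root: v = −a·t_r + √((a·t_r)² + 2a·d) = −6.615 + √(43.758 + 2302.02) = 41.8182 m/s.

Maximum speed ≈ 41.8 m/s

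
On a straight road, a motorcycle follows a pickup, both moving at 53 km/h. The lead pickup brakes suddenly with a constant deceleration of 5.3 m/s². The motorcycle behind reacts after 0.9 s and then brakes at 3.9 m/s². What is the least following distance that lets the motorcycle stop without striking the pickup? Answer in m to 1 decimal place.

Minimum gap ≈ 20.6 m

53 km/h ÷ 3.6 = 14.7222 m/s.
Leader travels v²/(2a_L) = 216.743 / 10.600 = 20.447 m before stopping.
Follower covers v·t_r = 14.7222 × 0.9 = 13.250 m while reacting, then v²/(2a_F) = 216.743 / 7.800 = 27.788 m while braking, for a total of 13.250 + 27.788 = 41.038 m.
Since a_F ≤ a_L and the follower starts braking later, the follower is never slower than the leader, so the closest approach is when both have stopped.
Minimum gap = 41.038 − 20.447 = 20.591 m.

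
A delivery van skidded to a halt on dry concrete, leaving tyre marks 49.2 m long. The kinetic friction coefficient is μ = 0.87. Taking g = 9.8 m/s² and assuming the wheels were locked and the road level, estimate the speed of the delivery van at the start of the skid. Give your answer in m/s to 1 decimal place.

Initial speed ≈ 29.0 m/s

Deceleration a = μg = 0.87 × 9.8 = 8.526 m/s².
v = √(2a·d) = √(2 × 8.526 × 49.2) = √838.958 = 28.9648 m/s.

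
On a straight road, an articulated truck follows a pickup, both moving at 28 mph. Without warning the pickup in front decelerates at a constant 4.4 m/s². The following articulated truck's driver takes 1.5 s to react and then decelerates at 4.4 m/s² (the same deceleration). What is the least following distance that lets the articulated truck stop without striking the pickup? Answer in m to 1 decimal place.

28 mph × 0.44704 = 12.5171 m/s.
Leader travels v²/(2a_L) = 156.678 / 8.800 = 17.804 m before stopping.
Follower covers v·t_r = 12.5171 × 1.5 = 18.776 m while reacting, then v²/(2a_F) = 156.678 / 8.800 = 17.804 m while braking, for a total of 18.776 + 17.804 = 36.580 m.
Since a_F ≤ a_L and the follower starts braking later, the follower is never slower than the leader, so the closest approach is when both have stopped.
Minimum gap = 36.580 − 17.804 = 18.776 m.

Minimum gap ≈ 18.8 m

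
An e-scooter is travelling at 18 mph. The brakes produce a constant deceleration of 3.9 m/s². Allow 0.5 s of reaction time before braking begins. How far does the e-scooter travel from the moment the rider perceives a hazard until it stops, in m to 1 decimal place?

Total stopping distance ≈ 12.3 m

18 mph × 0.44704 = 8.0467 m/s.
Reaction distance = v·t_r = 8.0467 × 0.5 = 4.023 m.
Braking distance = v²/(2a) = 8.0467² / (2 × 3.900) = 64.749 / 7.800 = 8.301 m.
Total = 4.023 + 8.301 = 12.324 m.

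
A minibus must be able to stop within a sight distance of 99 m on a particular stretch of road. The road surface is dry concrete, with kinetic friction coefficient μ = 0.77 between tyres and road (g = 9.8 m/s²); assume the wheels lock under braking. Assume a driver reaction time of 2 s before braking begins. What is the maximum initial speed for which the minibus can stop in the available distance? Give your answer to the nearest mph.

Maximum speed ≈ 59 mph

a = μg = 0.77 × 9.8 = 7.546 m/s².
Stopping distance: v·t_r + v²/(2a) = 99 with t_r = 2 s and a = 7.546 m/s².
So v² + 30.184 v − 1494.11 = 0.
Positive root: v = −a·t_r + √((a·t_r)² + 2a·d) = −15.092 + √(227.768 + 1494.11) = 26.4035 m/s.
26.4035 m/s ÷ 0.44704 = 59.063 mph.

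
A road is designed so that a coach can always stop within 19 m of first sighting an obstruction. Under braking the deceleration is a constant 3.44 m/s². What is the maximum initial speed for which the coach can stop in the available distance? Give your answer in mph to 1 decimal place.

v²/(2a) = d ⇒ v = √(2 × 3.440 × 19) = √130.72 = 11.4333 m/s.
11.4333 m/s ÷ 0.44704 = 25.576 mph.

Maximum speed ≈ 25.6 mph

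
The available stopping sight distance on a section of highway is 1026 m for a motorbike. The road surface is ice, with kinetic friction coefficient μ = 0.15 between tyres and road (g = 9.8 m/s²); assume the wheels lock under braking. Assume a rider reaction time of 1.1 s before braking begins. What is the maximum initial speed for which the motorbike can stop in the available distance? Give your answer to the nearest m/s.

a = μg = 0.15 × 9.8 = 1.470 m/s².
Stopping distance: v·t_r + v²/(2a) = 1026 with t_r = 1.1 s and a = 1.470 m/s².
So v² + 3.234 v − 3016.44 = 0.
Positive root: v = −a·t_r + √((a·t_r)² + 2a·d) = −1.617 + √(2.615 + 3016.44) = 53.3289 m/s.

Maximum speed ≈ 53 m/s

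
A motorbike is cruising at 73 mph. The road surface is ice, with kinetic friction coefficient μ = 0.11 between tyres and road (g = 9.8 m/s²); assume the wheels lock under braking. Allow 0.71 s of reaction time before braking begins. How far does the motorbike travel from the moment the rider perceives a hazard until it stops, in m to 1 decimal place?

Total stopping distance ≈ 517.1 m

73 mph × 0.44704 = 32.6339 m/s.
a = μg = 0.11 × 9.8 = 1.078 m/s².
Reaction distance = v·t_r = 32.6339 × 0.71 = 23.170 m.
Braking distance = v²/(2a) = 32.6339² / (2 × 1.078) = 1064.971 / 2.156 = 493.957 m.
Total = 23.170 + 493.957 = 517.127 m.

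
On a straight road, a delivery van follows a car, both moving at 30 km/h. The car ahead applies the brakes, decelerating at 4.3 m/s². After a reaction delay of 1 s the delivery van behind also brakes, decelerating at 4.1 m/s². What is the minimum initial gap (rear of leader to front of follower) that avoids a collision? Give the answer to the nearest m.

Minimum gap ≈ 9 m

30 km/h ÷ 3.6 = 8.3333 m/s.
Leader travels v²/(2a_L) = 69.444 / 8.600 = 8.075 m before stopping.
Follower covers v·t_r = 8.3333 × 1 = 8.333 m while reacting, then v²/(2a_F) = 69.444 / 8.200 = 8.469 m while braking, for a total of 8.333 + 8.469 = 16.802 m.
Since a_F ≤ a_L and the follower starts braking later, the follower is never slower than the leader, so the closest approach is when both have stopped.
Minimum gap = 16.802 − 8.075 = 8.727 m.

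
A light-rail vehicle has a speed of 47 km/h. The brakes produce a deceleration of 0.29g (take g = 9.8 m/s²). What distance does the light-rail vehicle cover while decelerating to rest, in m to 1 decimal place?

47 km/h ÷ 3.6 = 13.0556 m/s.
a = 0.29 × 9.8 = 2.842 m/s².
Braking distance = v²/(2a) = 13.0556² / (2 × 2.842) = 170.449 / 5.684 = 29.988 m.

Braking distance ≈ 30.0 m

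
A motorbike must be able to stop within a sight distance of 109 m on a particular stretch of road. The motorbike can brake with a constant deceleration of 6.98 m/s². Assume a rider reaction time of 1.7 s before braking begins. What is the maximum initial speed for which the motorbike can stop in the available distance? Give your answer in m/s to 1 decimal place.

Maximum speed ≈ 28.9 m/s

Stopping distance: v·t_r + v²/(2a) = 109 with t_r = 1.7 s and a = 6.980 m/s².
So v² + 23.732 v − 1521.64 = 0.
Positive root: v = −a·t_r + √((a·t_r)² + 2a·d) = −11.866 + √(140.802 + 1521.64) = 28.9071 m/s.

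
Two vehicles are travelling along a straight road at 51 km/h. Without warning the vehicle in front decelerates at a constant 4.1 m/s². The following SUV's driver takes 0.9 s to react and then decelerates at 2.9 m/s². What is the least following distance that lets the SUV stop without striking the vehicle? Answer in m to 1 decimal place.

Minimum gap ≈ 22.9 m

51 km/h ÷ 3.6 = 14.1667 m/s.
Leader travels v²/(2a_L) = 200.695 / 8.200 = 24.475 m before stopping.
Follower covers v·t_r = 14.1667 × 0.9 = 12.750 m while reacting, then v²/(2a_F) = 200.695 / 5.800 = 34.603 m while braking, for a total of 12.750 + 34.603 = 47.353 m.
Since a_F ≤ a_L and the follower starts braking later, the follower is never slower than the leader, so the closest approach is when both have stopped.
Minimum gap = 47.353 − 24.475 = 22.878 m.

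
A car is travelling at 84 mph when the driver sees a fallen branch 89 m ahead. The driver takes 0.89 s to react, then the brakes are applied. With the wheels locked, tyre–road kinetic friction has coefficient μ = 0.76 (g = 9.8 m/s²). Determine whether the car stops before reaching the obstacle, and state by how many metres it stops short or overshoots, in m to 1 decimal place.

No — it overshoots by 39.1 m

84 mph × 0.44704 = 37.5514 m/s.
a = μg = 0.76 × 9.8 = 7.448 m/s².
Reaction distance = 37.5514 × 0.89 = 33.421 m.
Braking distance = v²/(2a) = 1410.108 / 14.896 = 94.664 m.
Total stopping distance = 33.421 + 94.664 = 128.085 m, vs 89 m available — it cannot stop in time and overshoots by 128.085 − 89 = 39.085 m.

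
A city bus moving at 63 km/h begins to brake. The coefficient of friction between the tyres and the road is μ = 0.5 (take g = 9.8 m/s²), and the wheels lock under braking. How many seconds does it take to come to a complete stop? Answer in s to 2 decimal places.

63 km/h ÷ 3.6 = 17.5000 m/s.
a = μg = 0.5 × 9.8 = 4.900 m/s².
Braking time = v/a = 17.5000 / 4.900 = 3.571 s.

Braking time ≈ 3.57 s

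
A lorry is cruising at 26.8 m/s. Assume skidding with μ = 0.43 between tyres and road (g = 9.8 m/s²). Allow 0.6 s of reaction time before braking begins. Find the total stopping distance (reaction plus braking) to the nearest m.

Total stopping distance ≈ 101 m

a = μg = 0.43 × 9.8 = 4.214 m/s².
Reaction distance = v·t_r = 26.8000 × 0.6 = 16.080 m.
Braking distance = v²/(2a) = 26.8000² / (2 × 4.214) = 718.240 / 8.428 = 85.221 m.
Total = 16.080 + 85.221 = 101.301 m.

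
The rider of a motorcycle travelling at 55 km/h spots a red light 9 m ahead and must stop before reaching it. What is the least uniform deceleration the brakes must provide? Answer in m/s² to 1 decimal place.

55 km/h ÷ 3.6 = 15.2778 m/s.
v² = 2a·d ⇒ a = v²/(2d) = 15.2778² / (2 × 9.000) = 233.411 / 18.000 = 12.9673 m/s².

Required deceleration ≈ 13.0 m/s²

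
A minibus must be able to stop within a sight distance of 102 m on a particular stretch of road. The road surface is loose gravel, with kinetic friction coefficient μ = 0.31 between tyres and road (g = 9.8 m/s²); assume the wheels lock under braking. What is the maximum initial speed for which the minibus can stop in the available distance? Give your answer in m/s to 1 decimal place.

a = μg = 0.31 × 9.8 = 3.038 m/s².
v²/(2a) = d ⇒ v = √(2 × 3.038 × 102) = √619.75 = 24.8948 m/s.

Maximum speed ≈ 24.9 m/s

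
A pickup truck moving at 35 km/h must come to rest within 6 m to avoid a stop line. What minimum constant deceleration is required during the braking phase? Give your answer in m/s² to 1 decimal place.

35 km/h ÷ 3.6 = 9.7222 m/s.
v² = 2a·d ⇒ a = v²/(2d) = 9.7222² / (2 × 6.000) = 94.521 / 12.000 = 7.8768 m/s².

Required deceleration ≈ 7.9 m/s²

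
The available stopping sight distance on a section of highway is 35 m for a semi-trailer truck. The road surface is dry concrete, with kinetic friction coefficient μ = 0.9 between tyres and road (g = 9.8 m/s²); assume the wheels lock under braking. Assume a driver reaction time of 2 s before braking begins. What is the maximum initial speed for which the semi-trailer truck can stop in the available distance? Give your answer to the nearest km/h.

Maximum speed ≈ 46 km/h

a = μg = 0.9 × 9.8 = 8.820 m/s².
Stopping distance: v·t_r + v²/(2a) = 35 with t_r = 2 s and a = 8.820 m/s².
So v² + 35.280 v − 617.40 = 0.
Positive root: v = −a·t_r + √((a·t_r)² + 2a·d) = −17.640 + √(311.170 + 617.40) = 12.8324 m/s.
12.8324 m/s × 3.6 = 46.197 km/h.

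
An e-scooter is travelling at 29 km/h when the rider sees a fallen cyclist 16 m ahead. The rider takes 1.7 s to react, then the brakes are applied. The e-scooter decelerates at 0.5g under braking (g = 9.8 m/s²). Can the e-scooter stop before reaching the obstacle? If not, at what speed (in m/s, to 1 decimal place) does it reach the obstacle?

29 km/h ÷ 3.6 = 8.0556 m/s.
a = 0.5 × 9.8 = 4.900 m/s².
Reaction distance = 8.0556 × 1.7 = 13.695 m.
Braking distance needed to stop: v²/(2a) = 64.893 / 9.800 = 6.622 m, so total needed = 13.695 + 6.622 = 20.317 m > 16 m — it cannot stop.
Distance remaining when braking begins: 16 − 13.695 = 2.305 m.
v² = v₀² − 2a·d = 64.893 − 2 × 4.900 × 2.305 = 42.304 m²/s².
v = √42.304 = 6.504 m/s.

No — it strikes the obstacle at 6.5 m/s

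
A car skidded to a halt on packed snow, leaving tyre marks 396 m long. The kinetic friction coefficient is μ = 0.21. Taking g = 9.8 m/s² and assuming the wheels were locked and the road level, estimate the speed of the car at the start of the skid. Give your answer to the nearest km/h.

Initial speed ≈ 145 km/h

Deceleration a = μg = 0.21 × 9.8 = 2.058 m/s².
v = √(2a·d) = √(2 × 2.058 × 396) = √1629.936 = 40.3725 m/s.
= 40.3725 × 3.6 = 145.341 km/h.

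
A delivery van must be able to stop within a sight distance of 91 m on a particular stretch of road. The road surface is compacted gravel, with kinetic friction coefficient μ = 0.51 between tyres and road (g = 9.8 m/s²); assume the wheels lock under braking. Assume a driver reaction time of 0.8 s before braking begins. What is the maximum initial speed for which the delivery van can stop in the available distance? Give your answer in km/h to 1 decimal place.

a = μg = 0.51 × 9.8 = 4.998 m/s².
Stopping distance: v·t_r + v²/(2a) = 91 with t_r = 0.8 s and a = 4.998 m/s².
So v² + 7.997 v − 909.64 = 0.
Positive root: v = −a·t_r + √((a·t_r)² + 2a·d) = −3.998 + √(15.984 + 909.64) = 26.4261 m/s.
26.4261 m/s × 3.6 = 95.134 km/h.

Maximum speed ≈ 95.1 km/h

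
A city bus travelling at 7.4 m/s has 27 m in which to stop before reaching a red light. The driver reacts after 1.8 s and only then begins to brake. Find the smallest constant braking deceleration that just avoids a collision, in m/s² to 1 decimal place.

Required deceleration ≈ 2.0 m/s²

Distance covered during reaction = 7.4000 × 1.8 = 13.320 m.
Distance available for braking: 27 − 13.320 = 13.680 m.
v² = 2a·d ⇒ a = v²/(2d) = 7.4000² / (2 × 13.680) = 54.760 / 27.360 = 2.0015 m/s².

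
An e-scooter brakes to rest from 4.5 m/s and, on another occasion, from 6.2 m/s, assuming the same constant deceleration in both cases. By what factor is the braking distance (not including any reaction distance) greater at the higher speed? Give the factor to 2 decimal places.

Braking distance d = v²/(2a), so with a fixed, d ∝ v².
Factor = (6.2/4.5)² = 1.3778² = 1.8983.

Factor ≈ 1.90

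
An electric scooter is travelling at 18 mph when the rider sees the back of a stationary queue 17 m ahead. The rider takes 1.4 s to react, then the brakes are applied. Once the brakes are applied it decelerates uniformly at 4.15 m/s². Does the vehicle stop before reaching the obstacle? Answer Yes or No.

18 mph × 0.44704 = 8.0467 m/s.
Reaction distance = 8.0467 × 1.4 = 11.265 m.
Braking distance = v²/(2a) = 64.749 / 8.300 = 7.801 m.
Total stopping distance = 11.265 + 7.801 = 19.066 m, vs 17 m available — it cannot stop in time and overshoots by 19.066 − 17 = 2.066 m.

No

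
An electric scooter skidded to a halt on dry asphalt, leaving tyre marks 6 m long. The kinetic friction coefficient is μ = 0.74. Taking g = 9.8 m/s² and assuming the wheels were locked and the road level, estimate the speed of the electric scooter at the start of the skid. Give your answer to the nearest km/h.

Deceleration a = μg = 0.74 × 9.8 = 7.252 m/s².
v = √(2a·d) = √(2 × 7.252 × 6) = √87.024 = 9.3287 m/s.
= 9.3287 × 3.6 = 33.583 km/h.

Initial speed ≈ 34 km/h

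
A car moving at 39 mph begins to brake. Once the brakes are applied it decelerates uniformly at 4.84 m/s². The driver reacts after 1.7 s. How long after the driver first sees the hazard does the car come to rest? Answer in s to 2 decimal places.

Total time ≈ 5.30 s

39 mph × 0.44704 = 17.4346 m/s.
Braking time = v/a = 17.4346 / 4.840 = 3.602 s.
Total = 1.7 + 3.602 = 5.302 s.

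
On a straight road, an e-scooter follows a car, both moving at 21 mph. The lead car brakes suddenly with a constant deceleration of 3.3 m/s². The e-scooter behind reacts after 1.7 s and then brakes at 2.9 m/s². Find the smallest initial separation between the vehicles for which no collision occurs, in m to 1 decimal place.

21 mph × 0.44704 = 9.3878 m/s.
Leader travels v²/(2a_L) = 88.131 / 6.600 = 13.353 m before stopping.
Follower covers v·t_r = 9.3878 × 1.7 = 15.959 m while reacting, then v²/(2a_F) = 88.131 / 5.800 = 15.195 m while braking, for a total of 15.959 + 15.195 = 31.154 m.
Since a_F ≤ a_L and the follower starts braking later, the follower is never slower than the leader, so the closest approach is when both have stopped.
Minimum gap = 31.154 − 13.353 = 17.801 m.

Minimum gap ≈ 17.8 m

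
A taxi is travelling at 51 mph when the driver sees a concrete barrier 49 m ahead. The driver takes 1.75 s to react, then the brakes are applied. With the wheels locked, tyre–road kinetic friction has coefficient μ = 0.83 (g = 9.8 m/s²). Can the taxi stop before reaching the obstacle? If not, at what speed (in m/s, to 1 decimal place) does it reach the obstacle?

No — it strikes the obstacle at 19.3 m/s

51 mph × 0.44704 = 22.7990 m/s.
a = μg = 0.83 × 9.8 = 8.134 m/s².
Reaction distance = 22.7990 × 1.75 = 39.898 m.
Braking distance needed to stop: v²/(2a) = 519.794 / 16.268 = 31.952 m, so total needed = 39.898 + 31.952 = 71.850 m > 49 m — it cannot stop.
Distance remaining when braking begins: 49 − 39.898 = 9.102 m.
v² = v₀² − 2a·d = 519.794 − 2 × 8.134 × 9.102 = 371.723 m²/s².
v = √371.723 = 19.280 m/s.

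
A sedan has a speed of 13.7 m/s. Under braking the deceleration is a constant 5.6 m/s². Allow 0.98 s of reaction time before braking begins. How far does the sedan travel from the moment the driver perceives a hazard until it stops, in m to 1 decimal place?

Total stopping distance ≈ 30.2 m

Reaction distance = v·t_r = 13.7000 × 0.98 = 13.426 m.
Braking distance = v²/(2a) = 13.7000² / (2 × 5.600) = 187.690 / 11.200 = 16.758 m.
Total = 13.426 + 16.758 = 30.184 m.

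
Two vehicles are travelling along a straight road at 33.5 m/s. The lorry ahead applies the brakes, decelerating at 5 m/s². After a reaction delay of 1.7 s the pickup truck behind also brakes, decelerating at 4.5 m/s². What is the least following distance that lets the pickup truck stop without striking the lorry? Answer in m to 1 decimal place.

Minimum gap ≈ 69.4 m

Leader travels v²/(2a_L) = 1122.250 / 10.000 = 112.225 m before stopping.
Follower covers v·t_r = 33.5000 × 1.7 = 56.950 m while reacting, then v²/(2a_F) = 1122.250 / 9.000 = 124.694 m while braking, for a total of 56.950 + 124.694 = 181.644 m.
Since a_F ≤ a_L and the follower starts braking later, the follower is never slower than the leader, so the closest approach is when both have stopped.
Minimum gap = 181.644 − 112.225 = 69.419 m.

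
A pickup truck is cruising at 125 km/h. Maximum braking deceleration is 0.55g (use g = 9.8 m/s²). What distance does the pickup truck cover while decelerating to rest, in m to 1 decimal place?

125 km/h ÷ 3.6 = 34.7222 m/s.
a = 0.55 × 9.8 = 5.390 m/s².
Braking distance = v²/(2a) = 34.7222² / (2 × 5.390) = 1205.631 / 10.780 = 111.840 m.

Braking distance ≈ 111.8 m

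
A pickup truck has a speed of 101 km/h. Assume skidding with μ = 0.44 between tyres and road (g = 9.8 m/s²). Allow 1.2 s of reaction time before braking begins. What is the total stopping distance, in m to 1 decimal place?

Total stopping distance ≈ 124.9 m

101 km/h ÷ 3.6 = 28.0556 m/s.
a = μg = 0.44 × 9.8 = 4.312 m/s².
Reaction distance = v·t_r = 28.0556 × 1.2 = 33.667 m.
Braking distance = v²/(2a) = 28.0556² / (2 × 4.312) = 787.117 / 8.624 = 91.271 m.
Total = 33.667 + 91.271 = 124.938 m.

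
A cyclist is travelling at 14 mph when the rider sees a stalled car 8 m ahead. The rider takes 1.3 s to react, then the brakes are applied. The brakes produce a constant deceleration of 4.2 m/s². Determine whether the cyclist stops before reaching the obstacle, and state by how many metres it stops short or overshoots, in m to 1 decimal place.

14 mph × 0.44704 = 6.2586 m/s.
Reaction distance = 6.2586 × 1.3 = 8.136 m.
Braking distance = v²/(2a) = 39.170 / 8.400 = 4.663 m.
Total stopping distance = 8.136 + 4.663 = 12.799 m, vs 8 m available — it cannot stop in time and overshoots by 12.799 − 8 = 4.799 m.

No — it overshoots by 4.8 m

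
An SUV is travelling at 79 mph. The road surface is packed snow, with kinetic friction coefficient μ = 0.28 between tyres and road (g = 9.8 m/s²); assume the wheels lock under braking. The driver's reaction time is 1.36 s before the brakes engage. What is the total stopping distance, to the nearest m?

Total stopping distance ≈ 275 m

79 mph × 0.44704 = 35.3162 m/s.
a = μg = 0.28 × 9.8 = 2.744 m/s².
Reaction distance = v·t_r = 35.3162 × 1.36 = 48.030 m.
Braking distance = v²/(2a) = 35.3162² / (2 × 2.744) = 1247.234 / 5.488 = 227.266 m.
Total = 48.030 + 227.266 = 275.296 m.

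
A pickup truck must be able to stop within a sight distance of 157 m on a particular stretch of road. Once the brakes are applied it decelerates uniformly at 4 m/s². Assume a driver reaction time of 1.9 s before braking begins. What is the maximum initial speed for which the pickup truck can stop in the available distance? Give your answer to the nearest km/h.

Maximum speed ≈ 103 km/h

Stopping distance: v·t_r + v²/(2a) = 157 with t_r = 1.9 s and a = 4.000 m/s².
So v² + 15.200 v − 1256.00 = 0.
Positive root: v = −a·t_r + √((a·t_r)² + 2a·d) = −7.600 + √(57.760 + 1256.00) = 28.6458 m/s.
28.6458 m/s × 3.6 = 103.125 km/h.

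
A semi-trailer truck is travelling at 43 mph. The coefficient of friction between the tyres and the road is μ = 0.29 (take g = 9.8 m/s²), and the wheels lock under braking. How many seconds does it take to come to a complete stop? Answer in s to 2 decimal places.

43 mph × 0.44704 = 19.2227 m/s.
a = μg = 0.29 × 9.8 = 2.842 m/s².
Braking time = v/a = 19.2227 / 2.842 = 6.764 s.

Braking time ≈ 6.76 s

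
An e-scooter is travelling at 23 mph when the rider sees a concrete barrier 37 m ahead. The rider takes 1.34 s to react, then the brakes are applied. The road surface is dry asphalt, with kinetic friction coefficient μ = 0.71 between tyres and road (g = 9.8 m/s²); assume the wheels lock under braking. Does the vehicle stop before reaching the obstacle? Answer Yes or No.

23 mph × 0.44704 = 10.2819 m/s.
a = μg = 0.71 × 9.8 = 6.958 m/s².
Reaction distance = 10.2819 × 1.34 = 13.778 m.
Braking distance = v²/(2a) = 105.717 / 13.916 = 7.597 m.
Total stopping distance = 13.778 + 7.597 = 21.375 m, vs 37 m available — it stops with 37 − 21.375 = 15.625 m to spare.

Yes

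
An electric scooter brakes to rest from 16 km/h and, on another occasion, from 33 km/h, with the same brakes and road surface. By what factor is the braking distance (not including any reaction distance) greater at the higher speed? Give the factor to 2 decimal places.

Factor ≈ 4.25

Braking distance d = v²/(2a), so with a fixed, d ∝ v².
Factor = (33/16)² = 2.0625² = 4.2539.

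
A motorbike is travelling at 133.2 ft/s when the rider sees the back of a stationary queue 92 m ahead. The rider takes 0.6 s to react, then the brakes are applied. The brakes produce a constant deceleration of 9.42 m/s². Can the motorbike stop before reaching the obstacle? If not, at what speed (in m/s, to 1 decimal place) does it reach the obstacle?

133.2 ft/s × 0.3048 = 40.5994 m/s.
Reaction distance = 40.5994 × 0.6 = 24.360 m.
Braking distance needed to stop: v²/(2a) = 1648.311 / 18.840 = 87.490 m, so total needed = 24.360 + 87.490 = 111.850 m > 92 m — it cannot stop.
Distance remaining when braking begins: 92 − 24.360 = 67.640 m.
v² = v₀² − 2a·d = 1648.311 − 2 × 9.420 × 67.640 = 373.973 m²/s².
v = √373.973 = 19.338 m/s.

No — it strikes the obstacle at 19.3 m/s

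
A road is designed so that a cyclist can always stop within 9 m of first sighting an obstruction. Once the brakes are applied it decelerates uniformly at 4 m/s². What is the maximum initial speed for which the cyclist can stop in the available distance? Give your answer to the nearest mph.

v²/(2a) = d ⇒ v = √(2 × 4.000 × 9) = √72.00 = 8.4853 m/s.
8.4853 m/s ÷ 0.44704 = 18.981 mph.

Maximum speed ≈ 19 mph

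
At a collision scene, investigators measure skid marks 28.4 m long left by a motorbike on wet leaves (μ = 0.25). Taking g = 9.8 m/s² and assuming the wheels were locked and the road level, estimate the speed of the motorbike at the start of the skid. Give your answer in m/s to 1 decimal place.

Deceleration a = μg = 0.25 × 9.8 = 2.450 m/s².
v = √(2a·d) = √(2 × 2.450 × 28.4) = √139.160 = 11.7966 m/s.

Initial speed ≈ 11.8 m/s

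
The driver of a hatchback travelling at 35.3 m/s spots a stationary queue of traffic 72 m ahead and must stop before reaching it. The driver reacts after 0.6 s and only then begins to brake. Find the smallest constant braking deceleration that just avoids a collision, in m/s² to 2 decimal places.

Distance covered during reaction = 35.3000 × 0.6 = 21.180 m.
Distance available for braking: 72 − 21.180 = 50.820 m.
v² = 2a·d ⇒ a = v²/(2d) = 35.3000² / (2 × 50.820) = 1246.090 / 101.640 = 12.2598 m/s².

Required deceleration ≈ 12.26 m/s²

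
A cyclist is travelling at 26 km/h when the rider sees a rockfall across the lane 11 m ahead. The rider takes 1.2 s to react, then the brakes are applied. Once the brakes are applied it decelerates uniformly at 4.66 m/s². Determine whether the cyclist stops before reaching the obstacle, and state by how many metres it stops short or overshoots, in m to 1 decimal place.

26 km/h ÷ 3.6 = 7.2222 m/s.
Reaction distance = 7.2222 × 1.2 = 8.667 m.
Braking distance = v²/(2a) = 52.160 / 9.320 = 5.597 m.
Total stopping distance = 8.667 + 5.597 = 14.264 m, vs 11 m available — it cannot stop in time and overshoots by 14.264 − 11 = 3.264 m.

No — it overshoots by 3.3 m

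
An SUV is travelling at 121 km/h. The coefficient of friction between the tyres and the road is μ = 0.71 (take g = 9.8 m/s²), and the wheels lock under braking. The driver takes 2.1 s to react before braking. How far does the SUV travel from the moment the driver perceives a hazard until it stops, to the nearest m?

121 km/h ÷ 3.6 = 33.6111 m/s.
a = μg = 0.71 × 9.8 = 6.958 m/s².
Reaction distance = v·t_r = 33.6111 × 2.1 = 70.583 m.
Braking distance = v²/(2a) = 33.6111² / (2 × 6.958) = 1129.706 / 13.916 = 81.180 m.
Total = 70.583 + 81.180 = 151.763 m.

Total stopping distance ≈ 152 m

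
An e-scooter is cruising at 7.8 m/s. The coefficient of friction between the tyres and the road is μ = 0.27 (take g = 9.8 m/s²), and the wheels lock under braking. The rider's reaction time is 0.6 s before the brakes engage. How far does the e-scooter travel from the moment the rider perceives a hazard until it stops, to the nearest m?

a = μg = 0.27 × 9.8 = 2.646 m/s².
Reaction distance = v·t_r = 7.8000 × 0.6 = 4.680 m.
Braking distance = v²/(2a) = 7.8000² / (2 × 2.646) = 60.840 / 5.292 = 11.497 m.
Total = 4.680 + 11.497 = 16.177 m.

Total stopping distance ≈ 16 m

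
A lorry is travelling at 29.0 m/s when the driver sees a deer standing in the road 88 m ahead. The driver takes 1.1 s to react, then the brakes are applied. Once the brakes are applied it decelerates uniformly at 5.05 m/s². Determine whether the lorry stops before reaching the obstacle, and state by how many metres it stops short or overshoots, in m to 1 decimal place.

Reaction distance = 29.0000 × 1.1 = 31.900 m.
Braking distance = v²/(2a) = 841.000 / 10.100 = 83.267 m.
Total stopping distance = 31.900 + 83.267 = 115.167 m, vs 88 m available — it cannot stop in time and overshoots by 115.167 − 88 = 27.167 m.

No — it overshoots by 27.2 m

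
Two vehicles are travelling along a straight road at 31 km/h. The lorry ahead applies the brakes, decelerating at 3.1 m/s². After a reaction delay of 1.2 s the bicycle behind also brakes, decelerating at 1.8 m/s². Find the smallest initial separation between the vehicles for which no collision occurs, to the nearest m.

31 km/h ÷ 3.6 = 8.6111 m/s.
Leader travels v²/(2a_L) = 74.151 / 6.200 = 11.960 m before stopping.
Follower covers v·t_r = 8.6111 × 1.2 = 10.333 m while reacting, then v²/(2a_F) = 74.151 / 3.600 = 20.598 m while braking, for a total of 10.333 + 20.598 = 30.931 m.
Since a_F ≤ a_L and the follower starts braking later, the follower is never slower than the leader, so the closest approach is when both have stopped.
Minimum gap = 30.931 − 11.960 = 18.971 m.

Minimum gap ≈ 19 m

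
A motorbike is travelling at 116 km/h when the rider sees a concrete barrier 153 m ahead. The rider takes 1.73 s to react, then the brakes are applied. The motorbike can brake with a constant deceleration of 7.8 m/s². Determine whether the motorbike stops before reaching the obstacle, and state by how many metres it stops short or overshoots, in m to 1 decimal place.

Yes — it stops 30.7 m short of the obstacle

116 km/h ÷ 3.6 = 32.2222 m/s.
Reaction distance = 32.2222 × 1.73 = 55.744 m.
Braking distance = v²/(2a) = 1038.270 / 15.600 = 66.556 m.
Total stopping distance = 55.744 + 66.556 = 122.300 m, vs 153 m available — it stops with 153 − 122.300 = 30.700 m to spare.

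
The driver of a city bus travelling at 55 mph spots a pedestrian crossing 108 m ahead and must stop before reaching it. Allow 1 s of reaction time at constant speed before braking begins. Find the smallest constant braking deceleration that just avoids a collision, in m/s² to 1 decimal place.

55 mph × 0.44704 = 24.5872 m/s.
Distance covered during reaction = 24.5872 × 1 = 24.587 m.
Distance available for braking: 108 − 24.587 = 83.413 m.
v² = 2a·d ⇒ a = v²/(2d) = 24.5872² / (2 × 83.413) = 604.530 / 166.826 = 3.6237 m/s².

Required deceleration ≈ 3.6 m/s²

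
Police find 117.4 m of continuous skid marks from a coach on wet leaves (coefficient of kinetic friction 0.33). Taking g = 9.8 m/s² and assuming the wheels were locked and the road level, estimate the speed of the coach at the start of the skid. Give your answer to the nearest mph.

Deceleration a = μg = 0.33 × 9.8 = 3.234 m/s².
v = √(2a·d) = √(2 × 3.234 × 117.4) = √759.343 = 27.5562 m/s.
= 27.5562 ÷ 0.44704 = 61.641 mph.

Initial speed ≈ 62 mph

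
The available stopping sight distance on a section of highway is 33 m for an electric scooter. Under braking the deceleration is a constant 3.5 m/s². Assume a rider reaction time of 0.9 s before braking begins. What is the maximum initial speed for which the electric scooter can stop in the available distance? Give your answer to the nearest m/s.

Stopping distance: v·t_r + v²/(2a) = 33 with t_r = 0.9 s and a = 3.500 m/s².
So v² + 6.300 v − 231.00 = 0.
Positive root: v = −a·t_r + √((a·t_r)² + 2a·d) = −3.150 + √(9.922 + 231.00) = 12.3717 m/s.

Maximum speed ≈ 12 m/s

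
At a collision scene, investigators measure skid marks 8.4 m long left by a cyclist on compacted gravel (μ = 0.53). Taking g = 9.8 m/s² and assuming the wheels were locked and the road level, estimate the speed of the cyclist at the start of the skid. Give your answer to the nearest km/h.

Deceleration a = μg = 0.53 × 9.8 = 5.194 m/s².
v = √(2a·d) = √(2 × 5.194 × 8.4) = √87.259 = 9.3413 m/s.
= 9.3413 × 3.6 = 33.629 km/h.

Initial speed ≈ 34 km/h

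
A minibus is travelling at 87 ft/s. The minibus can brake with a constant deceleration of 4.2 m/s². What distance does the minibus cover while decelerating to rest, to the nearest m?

87 ft/s × 0.3048 = 26.5176 m/s.
Braking distance = v²/(2a) = 26.5176² / (2 × 4.200) = 703.183 / 8.400 = 83.712 m.

Braking distance ≈ 84 m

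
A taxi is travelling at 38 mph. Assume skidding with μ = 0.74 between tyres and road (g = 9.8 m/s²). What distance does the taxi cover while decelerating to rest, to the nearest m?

Braking distance ≈ 20 m

38 mph × 0.44704 = 16.9875 m/s.
a = μg = 0.74 × 9.8 = 7.252 m/s².
Braking distance = v²/(2a) = 16.9875² / (2 × 7.252) = 288.575 / 14.504 = 19.896 m.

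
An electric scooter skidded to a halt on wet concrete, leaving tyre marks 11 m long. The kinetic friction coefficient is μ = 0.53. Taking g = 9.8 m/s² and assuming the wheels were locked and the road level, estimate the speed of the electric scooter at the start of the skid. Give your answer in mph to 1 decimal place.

Deceleration a = μg = 0.53 × 9.8 = 5.194 m/s².
v = √(2a·d) = √(2 × 5.194 × 11) = √114.268 = 10.6896 m/s.
= 10.6896 ÷ 0.44704 = 23.912 mph.

Initial speed ≈ 23.9 mph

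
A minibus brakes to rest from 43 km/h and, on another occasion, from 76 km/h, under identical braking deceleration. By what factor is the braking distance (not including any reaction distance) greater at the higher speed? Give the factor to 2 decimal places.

Braking distance d = v²/(2a), so with a fixed, d ∝ v².
Factor = (76/43)² = 1.7674² = 3.1237.

Factor ≈ 3.12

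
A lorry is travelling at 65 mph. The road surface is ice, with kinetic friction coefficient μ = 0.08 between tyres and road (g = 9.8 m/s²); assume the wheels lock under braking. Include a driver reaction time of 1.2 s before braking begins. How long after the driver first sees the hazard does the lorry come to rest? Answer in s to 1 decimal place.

65 mph × 0.44704 = 29.0576 m/s.
a = μg = 0.08 × 9.8 = 0.784 m/s².
Braking time = v/a = 29.0576 / 0.784 = 37.063 s.
Total = 1.2 + 37.063 = 38.263 s.

Total time ≈ 38.3 s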